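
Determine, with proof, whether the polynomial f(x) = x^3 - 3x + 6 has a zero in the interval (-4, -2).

Yes, f has a root in the interval.

f(-4) = -46 and f(-2) = 4, which have opposite signs.
As a polynomial, f is continuous on every closed interval.
By the Intermediate Value Theorem, f takes the value 0 somewhere in the open interval.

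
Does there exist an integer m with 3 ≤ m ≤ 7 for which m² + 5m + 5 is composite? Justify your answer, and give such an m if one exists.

m = 5

At m = 5: 5² + 5·5 + 5 = 55 = 5·11, which is composite.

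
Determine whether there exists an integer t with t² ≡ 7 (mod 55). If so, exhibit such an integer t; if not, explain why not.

No, no such integer exists.

Reduce modulo 5, which divides 55: we would need t² ≡ 2 (mod 5).
Computing t² mod 5 for t = 0, 1, …, 2 (enough, by the symmetry t ↦ 5 − t) gives 0, 1, 4.
The set of squares mod 5 is therefore {0, 1, 4}, which does not contain 2.
Hence no integer t has t² ≡ 7 (mod 55).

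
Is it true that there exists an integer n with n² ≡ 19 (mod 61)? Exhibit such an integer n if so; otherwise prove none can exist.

n = 43 works: 43² = 1849, and 1849 − 19 = 1830 = 30·61.

n = 43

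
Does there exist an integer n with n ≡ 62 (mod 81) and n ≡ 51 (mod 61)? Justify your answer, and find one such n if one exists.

Since 81 and 61 share no common factor, CRT says the pair of congruences has a solution (unique mod 4941).
Any solution of the first congruence is n = 62 + 81t; substituting into the second, 81t ≡ 51 − 62 ≡ 50 (mod 61).
81 ≡ 20 (mod 61), so this reads 20t ≡ 50 (mod 61). Since 20·58 = 1160 = 19·61 + 1, the inverse of 20 mod 61 is 58.
Multiplying by 58: t ≡ 58·50 = 2900 ≡ 33 (mod 61).
With t = 33: n = 62 + 81·33 = 2735.
Indeed 2735 ≡ 62 (mod 81) and 2735 ≡ 51 (mod 61).

n = 2735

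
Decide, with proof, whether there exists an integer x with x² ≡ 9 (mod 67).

x = 64

Take x = 64. Then 64² = 4096 = 61·67 + 9, so 64² ≡ 9 (mod 67).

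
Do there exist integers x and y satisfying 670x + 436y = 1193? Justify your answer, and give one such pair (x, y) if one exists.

Both 670 and 436 are divisible by gcd(670, 436) = 2, hence so is any combination 670x + 436y.
But 1193 is not a multiple of 2 (it leaves remainder 1).
Therefore 670x + 436y = 1193 has no solution in integers.

No, no such integers exist.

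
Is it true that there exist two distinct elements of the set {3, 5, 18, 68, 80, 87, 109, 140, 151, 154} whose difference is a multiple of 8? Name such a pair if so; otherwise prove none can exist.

5 mod 8 = 5 and 109 mod 8 = 5, so 109 − 5 = 104 = 13·8.

Yes: 5 and 109.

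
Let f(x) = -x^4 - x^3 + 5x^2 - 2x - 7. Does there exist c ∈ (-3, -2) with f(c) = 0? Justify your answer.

f(-3) = -10 and f(-2) = 9, which have opposite signs.
f is continuous everywhere (it is a polynomial), in particular on [-3, -2].
By the Intermediate Value Theorem f must vanish at some point of (-3, -2).

Such a root exists.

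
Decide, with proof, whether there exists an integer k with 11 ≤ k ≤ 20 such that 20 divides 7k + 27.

k = 19

Try k = 19: 7·19 + 27 = 160 = 8·20, which is divisible by 20.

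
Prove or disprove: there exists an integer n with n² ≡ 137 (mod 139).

n = 89

n = 89 works: 89² = 7921, and 7921 − 137 = 7784 = 56·139.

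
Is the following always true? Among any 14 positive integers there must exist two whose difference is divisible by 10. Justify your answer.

Yes.

There are exactly 10 possible remainders on division by 10.
With 14 integers and only 10 classes, the pigeonhole principle forces two of them, say a and b, into the same class.
Then a ≡ b (mod 10), i.e. 10 ∣ (a − b).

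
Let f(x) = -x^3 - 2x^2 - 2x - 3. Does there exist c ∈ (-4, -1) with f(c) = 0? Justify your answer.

Such a root exists.

f(-4) = 37 and f(-1) = -2, which have opposite signs.
Since f is a polynomial it is continuous on [-4, -1].
The Intermediate Value Theorem then guarantees some c ∈ (-4, -1) with f(c) = 0.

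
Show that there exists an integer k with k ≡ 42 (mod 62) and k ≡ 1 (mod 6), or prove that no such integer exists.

There is no such integer.

Reduce both congruences modulo 2, which divides 62 and 6: they say k ≡ 42 (mod 2) and k ≡ 1 (mod 2).
These are incompatible: 42 − 1 = 41 is not divisible by 2.
Hence the system has no solution.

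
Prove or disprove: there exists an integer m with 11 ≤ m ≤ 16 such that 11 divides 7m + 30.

Try m = 13: 7·13 + 30 = 121 = 11·11, which is divisible by 11.

m = 13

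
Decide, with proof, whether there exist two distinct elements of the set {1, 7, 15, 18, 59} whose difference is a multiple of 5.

Two integers differ by a multiple of 5 exactly when they have the same residue mod 5. The residues are 1↦1, 7↦2, 15↦0, 18↦3, 59↦4.
These 5 residues are pairwise different, hence no difference of two elements is divisible by 5.

No such pair exists.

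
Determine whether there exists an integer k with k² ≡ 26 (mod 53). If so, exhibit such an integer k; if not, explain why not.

No such integer exists.

Apply Euler's criterion with the prime 53: 26 is a quadratic residue iff 26^26 ≡ 1 (mod 53), and a non-residue iff it is ≡ −1.
Squaring successively (mod 53): 26^2 = 676 ≡ 40; 26^4 ≡ 40² = 1600 ≡ 10; 26^8 ≡ 10² = 100 ≡ 47; 26^16 ≡ 47² = 2209 ≡ 36.
Since 26 = 16 + 8 + 2, 26^26 ≡ 36 · 47 · 40; multiplying out mod 53: 36·47 = 1692 ≡ 49, then 49·40 = 1960 ≡ 52. Thus 26^26 ≡ 52 ≡ −1 (mod 53).
The value −1 means 26 is a non-residue modulo 53, so k² ≡ 26 (mod 53) is impossible.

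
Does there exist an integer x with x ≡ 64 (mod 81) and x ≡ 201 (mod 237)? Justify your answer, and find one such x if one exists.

Reduce both congruences modulo 3, which divides 81 and 237: they say x ≡ 64 (mod 3) and x ≡ 201 (mod 3).
These are incompatible: 64 − 201 = -137 is not divisible by 3.
Therefore no such x exists.

There is no such integer.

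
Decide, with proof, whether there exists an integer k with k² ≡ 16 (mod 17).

k = 13

k = 13 works: 13² = 169, and 169 − 16 = 153 = 9·17.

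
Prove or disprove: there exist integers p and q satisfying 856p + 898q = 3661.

Any value of 856p + 898q is a multiple of gcd(856, 898) = 2.
But 3661 = 2·1830 + 1, so 2 ∤ 3661.
Hence no integers p, q satisfy the equation.

There are no such integers.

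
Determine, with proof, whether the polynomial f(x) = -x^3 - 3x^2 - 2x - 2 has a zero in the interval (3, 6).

No such root exists.

The endpoint values f(3) = -62 and f(6) = -338 are both negative. Claim: f(x) < 0 for every x in (3, 6).
Substitute x = 3 + u, where 0 < u < 3 on the interval. Expanding, f(3 + u) = -u^3 - 12u^2 - 47u - 62.
All 4 nonzero coefficients of this polynomial in u are negative; hence for u > 0 the value is a sum of negative terms (the constant -62 among them).
Therefore f(x) < 0 throughout (3, 6), and f has no zero there.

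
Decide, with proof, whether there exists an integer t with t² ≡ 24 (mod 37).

There is no such integer.

37 is prime, so by Euler's criterion 24 is a square mod 37 iff 24^((37−1)/2) = 24^18 ≡ 1 (mod 37).
Squaring successively (mod 37): 24^2 = 576 ≡ 21; 24^4 ≡ 21² = 441 ≡ 34; 24^8 ≡ 34² = 1156 ≡ 9; 24^16 ≡ 9² = 81 ≡ 7.
Since 18 = 16 + 2, 24^18 ≡ 7 · 21; multiplying out mod 37: 7·21 = 147 ≡ 36. Thus 24^18 ≡ 36 ≡ −1 (mod 37).
By Euler's criterion 24 is a quadratic non-residue mod 37: no t satisfies t² ≡ 24 (mod 37).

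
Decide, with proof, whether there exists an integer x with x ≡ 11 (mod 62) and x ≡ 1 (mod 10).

x = 11

gcd(62, 10) = 2. A simultaneous solution exists iff 11 ≡ 1 (mod 2); here 11 mod 2 = 1 = 1 mod 2, so it does.
The smallest candidate x = 11 works directly: 11 ≡ 1 (mod 10).
Check: 11 mod 62 = 11, 11 mod 10 = 1. ✓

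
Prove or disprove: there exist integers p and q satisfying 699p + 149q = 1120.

Since gcd(699, 149) = 1, every integer is an integer combination of 699 and 149.
Euclidean algorithm: 699 = 4·149 + 103, 149 = 1·103 + 46, 103 = 2·46 + 11, 46 = 4·11 + 2, 11 = 5·2 + 1, 2 = 2·1 + 0.
Back-substituting, 1 = 11 − 5·2 = 11 − 5·(46 − 4·11) = −5·46 + 21·11 = −5·46 + 21·(103 − 2·46) = 21·103 − 47·46 = 21·103 − 47·(149 − 1·103) = −47·149 + 68·103 = −47·149 + 68·(699 − 4·149) = 68·699 − 319·149; that is, 699·68 + 149·(-319) = 1.
Multiplying through by 1120: p = 68·1120 = 76160, q = (-319)·1120 = -357280 is a solution.
Subtracting 511·149 from p and adding 511·699 to q gives the tidier solution (21, -91).
Check: 699·21 + 149·(-91) = 14679 − 13559 = 1120. ✓

p = 21, q = -91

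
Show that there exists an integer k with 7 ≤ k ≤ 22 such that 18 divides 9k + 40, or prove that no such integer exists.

For k = 7, 8, …, 22 the values of 9k + 40 modulo 18 are 13, 4, 13, 4, 13, 4, 13, 4, 13, 4, 13, 4, 13, 4, 13, 4 respectively.
Since 0 is absent from this list, 18 ∤ 9k + 40 for every k with 7 ≤ k ≤ 22.

No, no such integer k in that range exists.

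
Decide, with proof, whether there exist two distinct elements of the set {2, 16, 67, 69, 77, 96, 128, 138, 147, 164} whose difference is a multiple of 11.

No, no such pair exists.

Two integers differ by a multiple of 11 exactly when they have the same residue mod 11. The residues are 2↦2, 16↦5, 67↦1, 69↦3, 77↦0, 96↦8, 128↦7, 138↦6, 147↦4, 164↦10.
All 10 residues are distinct, so no two elements differ by a multiple of 11.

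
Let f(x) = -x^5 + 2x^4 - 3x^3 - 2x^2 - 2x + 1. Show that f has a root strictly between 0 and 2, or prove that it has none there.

Yes, f has a root in the interval.

f(0) = 1 and f(2) = -35, which have opposite signs.
As a polynomial, f is continuous on every closed interval.
By the Intermediate Value Theorem f must vanish at some point of (0, 2).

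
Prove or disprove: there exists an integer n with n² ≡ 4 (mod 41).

n = 39

n = 39 works: 39² = 1521, and 1521 − 4 = 1517 = 37·41.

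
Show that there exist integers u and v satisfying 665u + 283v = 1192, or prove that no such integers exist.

u = 215, v = -501

665 and 283 are coprime, so 665u + 283v ranges over all of ℤ.
Dividing repeatedly: 665 = 2·283 + 99, 283 = 2·99 + 85, 99 = 1·85 + 14, 85 = 6·14 + 1, 14 = 14·1 + 0.
Unwinding: 1 = 85 − 6·14 = 85 − 6·(99 − 1·85) = −6·99 + 7·85 = −6·99 + 7·(283 − 2·99) = 7·283 − 20·99 = 7·283 − 20·(665 − 2·283) = −20·665 + 47·283, i.e. 665·(-20) + 283·47 = 1.
Times 1192: 665·(-23840) + 283·56024 = 1192, so (-23840, 56024) solves it.
The general solution is u = -23840 + 283k, v = 56024 − 665k; taking k = 85 gives the smaller pair u = 215, v = -501.
Indeed 665·215 + 283·(-501) = 142975 − 141783 = 1192.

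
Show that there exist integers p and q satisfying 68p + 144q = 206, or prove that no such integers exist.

Any value of 68p + 144q is a multiple of gcd(68, 144) = 4.
But 206 is not a multiple of 4 (it leaves remainder 2).
Therefore 68p + 144q = 206 has no solution in integers.

No, no such integers exist.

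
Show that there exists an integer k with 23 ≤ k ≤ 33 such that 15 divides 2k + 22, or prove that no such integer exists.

No such integer k in that range exists.

At k = 23, 2·23 + 22 = 68 ≡ 8 (mod 15), and each step in k adds 2, giving residues 8, 10, 12, 14, 1, 3, 5, 7, 9, 11, 13 for k = 23, 24, …, 33.
Since 0 is absent from this list, 15 ∤ 2k + 22 for every k with 23 ≤ k ≤ 33.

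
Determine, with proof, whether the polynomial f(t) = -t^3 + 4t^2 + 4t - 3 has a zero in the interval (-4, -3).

The endpoint values f(-4) = 109 and f(-3) = 48 are both positive. Claim: f(t) > 0 for every t in (-4, -3).
Substitute t = -3 − u, where 0 < u < 1 on the interval. Expanding, f(-3 − u) = u^3 + 13u^2 + 47u + 48.
The nonzero coefficients here are all positive, so for u > 0 every term is positive (or zero), and the constant term 48 is strictly positive.
So f is strictly positive on (-4, -3); no root exists in the interval.

No such root exists.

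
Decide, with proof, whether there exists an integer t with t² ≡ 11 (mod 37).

t = 23

t = 23 works: 23² = 529, and 529 − 11 = 518 = 14·37.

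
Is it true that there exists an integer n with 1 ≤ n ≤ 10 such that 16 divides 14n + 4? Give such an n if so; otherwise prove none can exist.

n = 2

At n = 2 we get 14·2 + 4 = 32, and 32 = 16·2.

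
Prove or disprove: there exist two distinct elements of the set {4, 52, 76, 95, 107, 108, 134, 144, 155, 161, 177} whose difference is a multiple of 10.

4 mod 10 = 4 and 134 mod 10 = 4, so 134 − 4 = 130 = 13·10.

The pair (4, 134) works.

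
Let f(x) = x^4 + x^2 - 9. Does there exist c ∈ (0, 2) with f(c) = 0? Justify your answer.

f(0) = -9 and f(2) = 11, which have opposite signs.
f is continuous everywhere (it is a polynomial), in particular on [0, 2].
By the Intermediate Value Theorem, f takes the value 0 somewhere in the open interval.

Such a root exists.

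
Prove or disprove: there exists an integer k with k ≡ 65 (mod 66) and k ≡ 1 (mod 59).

k = 2243

gcd(66, 59) = 1, so the Chinese Remainder Theorem guarantees exactly one residue class mod 3894 satisfying both.
Any solution of the first congruence is k = 65 + 66t; substituting into the second, 66t ≡ 1 − 65 ≡ 54 (mod 59).
66 ≡ 7 (mod 59), so this reads 7t ≡ 54 (mod 59). Note 7·17 = 119 ≡ 1 (mod 59) (as 119 − 1 = 2·59), so 7⁻¹ ≡ 17.
Therefore t ≡ 17·54 = 918 ≡ 33 (mod 59).
Taking t = 33 gives k = 65 + 66·33 = 2243.
Verify: 2243 = 33·66 + 65 and 2243 = 38·59 + 1. ✓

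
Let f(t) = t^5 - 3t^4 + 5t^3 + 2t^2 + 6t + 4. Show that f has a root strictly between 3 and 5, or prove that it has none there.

f(3) = 175 and f(5) = 1959, both positive, so a sign-change argument is unavailable; we show f keeps this sign on the whole interval.
Shift to the endpoint 3: with t = 3 + u (0 < u < 2), one computes f(3 + u) = u^5 + 12u^4 + 59u^3 + 155u^2 + 234u + 175.
All 6 nonzero coefficients of this polynomial in u are positive; hence for u > 0 the value is a sum of positive terms (the constant 175 among them).
Therefore f(t) > 0 throughout (3, 5), and f has no zero there.

No such root exists.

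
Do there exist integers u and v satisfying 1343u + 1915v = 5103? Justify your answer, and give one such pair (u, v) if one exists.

u = 356, v = -247

1343 and 1915 are coprime, so 1343u + 1915v ranges over all of ℤ.
Euclidean algorithm: 1915 = 1·1343 + 572, 1343 = 2·572 + 199, 572 = 2·199 + 174, 199 = 1·174 + 25, 174 = 6·25 + 24, 25 = 1·24 + 1, 24 = 24·1 + 0.
Back-substituting, 1 = 25 − 1·24 = 25 − (174 − 6·25) = −174 + 7·25 = −174 + 7·(199 − 1·174) = 7·199 − 8·174 = 7·199 − 8·(572 − 2·199) = −8·572 + 23·199 = −8·572 + 23·(1343 − 2·572) = 23·1343 − 54·572 = 23·1343 − 54·(1915 − 1·1343) = −54·1915 + 77·1343; that is, 1343·77 + 1915·(-54) = 1.
Multiplying through by 5103: u = 77·5103 = 392931, v = (-54)·5103 = -275562 is a solution.
The general solution is u = 392931 + 1915k, v = -275562 − 1343k; taking k = -205 gives the smaller pair u = 356, v = -247.
Indeed 1343·356 + 1915·(-247) = 478108 − 473005 = 5103.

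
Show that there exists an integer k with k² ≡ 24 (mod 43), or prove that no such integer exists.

k = 14

Take k = 14. Then 14² = 196 = 4·43 + 24, so 14² ≡ 24 (mod 43).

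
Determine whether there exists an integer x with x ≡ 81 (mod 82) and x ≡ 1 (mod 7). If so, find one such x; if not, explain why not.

x = 491

gcd(82, 7) = 1, so the Chinese Remainder Theorem guarantees exactly one residue class mod 574 satisfying both.
Write x = 81 + 82t and require 81 + 82t ≡ 1 (mod 7), i.e. 82t ≡ 4 (mod 7).
82 ≡ 5 (mod 7), so this reads 5t ≡ 4 (mod 7). Since 5·3 = 15 = 2·7 + 1, the inverse of 5 mod 7 is 3.
Therefore t ≡ 3·4 = 12 ≡ 5 (mod 7).
Taking t = 5 gives x = 81 + 82·5 = 491.
Indeed 491 ≡ 81 (mod 82) and 491 ≡ 1 (mod 7).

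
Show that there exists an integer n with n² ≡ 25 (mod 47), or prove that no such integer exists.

Take n = 5. Then 5² = 25, and since 0 ≤ 25 < 47 this is already reduced: 5² ≡ 25 (mod 47).

n = 5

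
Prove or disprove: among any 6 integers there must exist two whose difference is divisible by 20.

No; for instance {74, 75, 76, 77, 78, 79} is a counterexample.

Try 6 consecutive integers, 74, 75, …, 79. Their remainders mod 20 are 14, 15, 16, 17, 18, 19 — pairwise different, as any 6 ≤ 20 consecutive integers have distinct residues.
Any two of them differ by at most 5 < 20 and by at least 1, so no difference is a multiple of 20.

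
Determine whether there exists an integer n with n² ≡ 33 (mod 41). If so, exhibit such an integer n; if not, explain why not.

n = 22 works: 22² = 484, and 484 − 33 = 451 = 11·41.

n = 22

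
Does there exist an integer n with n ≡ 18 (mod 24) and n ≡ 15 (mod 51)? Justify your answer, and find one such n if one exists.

n = 66

Here gcd(24, 51) = 3, and both 18 and 15 leave remainder 0 mod 3, so the system is consistent.
Step through n = 18, 18 + 24, 18 + 2·24, …: the values 18, 42, 66 reduce mod 51 to 18, 42, 15. The value 66 hits 15.
Verify: 66 = 2·24 + 18 and 66 = 1·51 + 15. ✓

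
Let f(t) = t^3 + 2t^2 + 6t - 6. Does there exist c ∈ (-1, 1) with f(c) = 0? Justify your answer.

Such a root exists.

f(-1) = -11 and f(1) = 3, which have opposite signs.
f is continuous everywhere (it is a polynomial), in particular on [-1, 1].
By the Intermediate Value Theorem, f takes the value 0 somewhere in the open interval.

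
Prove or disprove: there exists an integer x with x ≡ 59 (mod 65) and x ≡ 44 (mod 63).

x = 1619

gcd(65, 63) = 1, so the Chinese Remainder Theorem guarantees exactly one residue class mod 4095 satisfying both.
Any solution of the first congruence is x = 59 + 65t; substituting into the second, 65t ≡ 44 − 59 ≡ 48 (mod 63).
65 ≡ 2 (mod 63), so this reads 2t ≡ 48 (mod 63). Since 2·32 = 64 = 1·63 + 1, the inverse of 2 mod 63 is 32.
Therefore t ≡ 32·48 = 1536 ≡ 24 (mod 63).
With t = 24: x = 59 + 65·24 = 1619.
Check: 1619 mod 65 = 59, 1619 mod 63 = 44. ✓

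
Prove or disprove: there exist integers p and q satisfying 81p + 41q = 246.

p = 0, q = 6

Since gcd(81, 41) = 1, every integer is an integer combination of 81 and 41.
Euclidean algorithm: 81 = 1·41 + 40, 41 = 1·40 + 1, 40 = 40·1 + 0.
Back-substituting, 1 = 41 − 1·40 = 41 − (81 − 1·41) = −81 + 2·41; that is, 81·(-1) + 41·2 = 1.
Multiplying through by 246: p = (-1)·246 = -246, q = 2·246 = 492 is a solution.
The general solution is p = -246 + 41k, q = 492 − 81k; taking k = 6 gives the smaller pair p = 0, q = 6.
Check: 81·0 + 41·6 = 0 + 246 = 246. ✓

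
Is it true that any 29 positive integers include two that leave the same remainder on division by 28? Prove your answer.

Yes, this is always true.

Each integer lies in one of the 28 residue classes modulo 28.
Placing 29 integers into 28 classes, some class receives at least two — say a and b.
So a and b have equal remainders mod 28, which is exactly what was to be shown.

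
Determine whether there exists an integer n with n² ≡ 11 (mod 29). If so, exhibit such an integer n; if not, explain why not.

No such integer exists.

Apply Euler's criterion with the prime 29: 11 is a quadratic residue iff 11^14 ≡ 1 (mod 29), and a non-residue iff it is ≡ −1.
Repeated squaring mod 29: 11^2 = 121 ≡ 5; 11^4 ≡ 5² = 25 ≡ 25; 11^8 ≡ 25² = 625 ≡ 16.
Since 14 = 8 + 4 + 2, 11^14 ≡ 16 · 25 · 5; multiplying out mod 29: 16·25 = 400 ≡ 23, then 23·5 = 115 ≡ 28. Thus 11^14 ≡ 28 ≡ −1 (mod 29).
The value −1 means 11 is a non-residue modulo 29, so n² ≡ 11 (mod 29) is impossible.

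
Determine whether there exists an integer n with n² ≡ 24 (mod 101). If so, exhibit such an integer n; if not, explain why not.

n = 78

Take n = 78. Then 78² = 6084 = 60·101 + 24, so 78² ≡ 24 (mod 101).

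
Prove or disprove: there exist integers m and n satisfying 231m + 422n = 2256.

Since gcd(231, 422) = 1, every integer is an integer combination of 231 and 422.
Run the Euclidean algorithm on 422 and 231: 422 = 1·231 + 191, 231 = 1·191 + 40, 191 = 4·40 + 31, 40 = 1·31 + 9, 31 = 3·9 + 4, 9 = 2·4 + 1, 4 = 4·1 + 0.
Back-substituting, 1 = 9 − 2·4 = 9 − 2·(31 − 3·9) = −2·31 + 7·9 = −2·31 + 7·(40 − 1·31) = 7·40 − 9·31 = 7·40 − 9·(191 − 4·40) = −9·191 + 43·40 = −9·191 + 43·(231 − 1·191) = 43·231 − 52·191 = 43·231 − 52·(422 − 1·231) = −52·422 + 95·231; that is, 231·95 + 422·(-52) = 1.
Times 2256: 231·214320 + 422·(-117312) = 2256, so (214320, -117312) solves it.
Shifting by a multiple of (422, −231) keeps it a solution: m = 214320 − 507·422 = 366, n = -117312 + 507·231 = -195.
Indeed 231·366 + 422·(-195) = 84546 − 82290 = 2256.

m = 366, n = -195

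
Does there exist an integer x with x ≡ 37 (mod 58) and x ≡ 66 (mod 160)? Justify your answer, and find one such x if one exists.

No such integer exists.

gcd(58, 160) = 2. If x ≡ 37 (mod 58) and x ≡ 66 (mod 160), then x ≡ 37 (mod 2) and x ≡ 66 (mod 2).
But 37 mod 2 = 1 while 66 mod 2 = 0, a contradiction.
Hence the system has no solution.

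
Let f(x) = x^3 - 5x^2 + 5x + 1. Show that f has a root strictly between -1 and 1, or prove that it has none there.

f(-1) = -10 and f(1) = 2, which have opposite signs.
As a polynomial, f is continuous on every closed interval.
By the Intermediate Value Theorem f must vanish at some point of (-1, 1).

Such a root exists.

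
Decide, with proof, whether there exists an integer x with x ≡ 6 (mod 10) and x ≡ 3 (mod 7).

x = 66

gcd(10, 7) = 1, so the Chinese Remainder Theorem guarantees exactly one residue class mod 70 satisfying both.
Write x = 6 + 10t and require 6 + 10t ≡ 3 (mod 7), i.e. 10t ≡ 4 (mod 7).
10 ≡ 3 (mod 7), so this reads 3t ≡ 4 (mod 7). To invert 3 modulo 7: 7 = 2·3 + 1, 3 = 3·1 + 0, and unwinding, 1 = 7 − 2·3. Thus 3⁻¹ ≡ -2 ≡ 5 (mod 7).
Multiplying by 5: t ≡ 5·4 = 20 ≡ 6 (mod 7).
With t = 6: x = 6 + 10·6 = 66.
Verify: 66 = 6·10 + 6 and 66 = 9·7 + 3. ✓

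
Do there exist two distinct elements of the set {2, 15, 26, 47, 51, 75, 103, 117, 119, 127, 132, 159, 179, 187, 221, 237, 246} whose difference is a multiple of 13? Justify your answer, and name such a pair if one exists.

The pair (2, 15) works.

Reduce each element mod 13: 2↦2, 15↦2, 26↦0, 47↦8, 51↦12, 75↦10, 103↦12, 117↦0, 119↦2, 127↦10, 132↦2, 159↦3, 179↦10, 187↦5, 221↦0, 237↦3, 246↦12. The residue 2 repeats (at 2 and 15), and 15 − 2 = 13 = 1·13.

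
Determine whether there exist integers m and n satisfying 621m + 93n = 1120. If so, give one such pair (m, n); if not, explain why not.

Any value of 621m + 93n is a multiple of gcd(621, 93) = 3.
But 1120 is not a multiple of 3 (it leaves remainder 1).
Hence no integers m, n satisfy the equation.

No, no such integers exist.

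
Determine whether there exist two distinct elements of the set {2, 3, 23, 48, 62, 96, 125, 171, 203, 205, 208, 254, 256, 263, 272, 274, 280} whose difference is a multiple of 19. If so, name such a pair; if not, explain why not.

There is no such pair.

Residues mod 19: 2↦2, 3↦3, 23↦4, 48↦10, 62↦5, 96↦1, 125↦11, 171↦0, 203↦13, 205↦15, 208↦18, 254↦7, 256↦9, 263↦16, 272↦6, 274↦8, 280↦14.
No residue repeats among the 17 elements, so no pair has difference ≡ 0 (mod 19).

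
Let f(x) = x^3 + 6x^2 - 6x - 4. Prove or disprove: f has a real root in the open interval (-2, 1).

Yes, f has a root in the interval.

f(-2) = 24 and f(1) = -3, which have opposite signs.
Since f is a polynomial it is continuous on [-2, 1].
By the Intermediate Value Theorem f must vanish at some point of (-2, 1).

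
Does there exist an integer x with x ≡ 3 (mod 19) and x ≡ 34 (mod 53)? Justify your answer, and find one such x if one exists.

x = 193

gcd(19, 53) = 1, so the Chinese Remainder Theorem guarantees exactly one residue class mod 1007 satisfying both.
Any solution of the first congruence is x = 3 + 19t; substituting into the second, 19t ≡ 34 − 3 ≡ 31 (mod 53).
Since 19·14 = 266 = 5·53 + 1, the inverse of 19 mod 53 is 14.
Multiplying by 14: t ≡ 14·31 = 434 ≡ 10 (mod 53).
With t = 10: x = 3 + 19·10 = 193.
Verify: 193 = 10·19 + 3 and 193 = 3·53 + 34. ✓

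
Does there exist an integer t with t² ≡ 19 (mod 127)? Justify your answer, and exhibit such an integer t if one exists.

Take t = 107. Then 107² = 11449 = 90·127 + 19, so 107² ≡ 19 (mod 127).

t = 107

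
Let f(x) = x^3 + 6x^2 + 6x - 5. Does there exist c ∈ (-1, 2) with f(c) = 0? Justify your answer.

Yes, f has a root in the interval.

f(-1) = -6 and f(2) = 39, which have opposite signs.
Since f is a polynomial it is continuous on [-1, 2].
So by the Intermediate Value Theorem there is a c strictly between -1 and 2 with f(c) = 0.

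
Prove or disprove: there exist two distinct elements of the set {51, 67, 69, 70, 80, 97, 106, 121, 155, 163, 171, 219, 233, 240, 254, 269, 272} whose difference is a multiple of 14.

Both 51 and 121 leave remainder 9 on division by 14; their difference 70 = 5·14 is a multiple of 14.

51 and 121 are such a pair.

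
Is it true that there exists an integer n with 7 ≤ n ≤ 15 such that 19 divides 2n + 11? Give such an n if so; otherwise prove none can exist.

At n = 7, 2·7 + 11 = 25 ≡ 6 (mod 19), and each step in n adds 2, giving residues 6, 8, 10, 12, 14, 16, 18, 1, 3 for n = 7, 8, …, 15.
The residue 0 does not occur, so no n in [7, 15] makes 2n + 11 a multiple of 19.

No such integer n in that range exists.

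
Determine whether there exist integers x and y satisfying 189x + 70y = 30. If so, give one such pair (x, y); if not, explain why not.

Any value of 189x + 70y is a multiple of gcd(189, 70) = 7.
But 30 is not a multiple of 7 (it leaves remainder 2).
Therefore 189x + 70y = 30 has no solution in integers.

There are no such integers.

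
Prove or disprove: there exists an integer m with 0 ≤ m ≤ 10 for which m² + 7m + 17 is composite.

m = 1

At m = 1: 1² + 7·1 + 17 = 25 = 5·5, which is composite.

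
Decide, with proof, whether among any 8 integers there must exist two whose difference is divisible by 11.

No; for instance {13, 14, 15, 16, 17, 18, 19, 20} is a counterexample.

Try 8 consecutive integers, 13, 14, …, 20. Their remainders mod 11 are 2, 3, 4, 5, 6, 7, 8, 9 — pairwise different, as any 8 ≤ 11 consecutive integers have distinct residues.
The differences between them range over 1, …, 7, none of which is divisible by 11.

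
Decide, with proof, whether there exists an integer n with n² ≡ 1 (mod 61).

Take n = 60. Then 60² = 3600 = 59·61 + 1, so 60² ≡ 1 (mod 61).

n = 60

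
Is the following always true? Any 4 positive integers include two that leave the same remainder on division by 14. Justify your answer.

No, the set {67, 68, 69, 70} is a counterexample.

Consider the 4 integers 67, 68, 69, 70. They lie in distinct residue classes modulo 14, since 4 ≤ 14.
Hence this collection has no pair with equal remainders mod 14, disproving the claim.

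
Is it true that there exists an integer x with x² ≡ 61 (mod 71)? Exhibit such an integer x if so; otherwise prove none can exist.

There is no such integer.

Apply Euler's criterion with the prime 71: 61 is a quadratic residue iff 61^35 ≡ 1 (mod 71), and a non-residue iff it is ≡ −1.
Repeated squaring mod 71: 61^2 = 3721 ≡ 29; 61^4 ≡ 29² = 841 ≡ 60; 61^8 ≡ 60² = 3600 ≡ 50; 61^16 ≡ 50² = 2500 ≡ 15; 61^32 ≡ 15² = 225 ≡ 12.
Since 35 = 32 + 2 + 1, 61^35 ≡ 12 · 29 · 61; multiplying out mod 71: 12·29 = 348 ≡ 64, then 64·61 = 3904 ≡ 70. Thus 61^35 ≡ 70 ≡ −1 (mod 71).
By Euler's criterion 61 is a quadratic non-residue mod 71: no x satisfies x² ≡ 61 (mod 71).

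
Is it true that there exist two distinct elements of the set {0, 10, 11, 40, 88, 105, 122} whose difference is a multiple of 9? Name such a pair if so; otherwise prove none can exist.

No, no such pair exists.

Reduce each element modulo 9: 0↦0, 10↦1, 11↦2, 40↦4, 88↦7, 105↦6, 122↦5.
All 7 residues are distinct, so no two elements differ by a multiple of 9.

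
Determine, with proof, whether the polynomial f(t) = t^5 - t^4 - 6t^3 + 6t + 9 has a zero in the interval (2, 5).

f(2) = -11 and f(5) = 1789, which have opposite signs.
As a polynomial, f is continuous on every closed interval.
By the Intermediate Value Theorem, f takes the value 0 somewhere in the open interval.

Yes, f has a root in the interval.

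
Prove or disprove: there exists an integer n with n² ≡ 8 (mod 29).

No such integer exists.

Apply Euler's criterion with the prime 29: 8 is a quadratic residue iff 8^14 ≡ 1 (mod 29), and a non-residue iff it is ≡ −1.
Repeated squaring mod 29: 8^2 = 64 ≡ 6; 8^4 ≡ 6² = 36 ≡ 7; 8^8 ≡ 7² = 49 ≡ 20.
Since 14 = 8 + 4 + 2, 8^14 ≡ 20 · 7 · 6; multiplying out mod 29: 20·7 = 140 ≡ 24, then 24·6 = 144 ≡ 28. Thus 8^14 ≡ 28 ≡ −1 (mod 29).
By Euler's criterion 8 is a quadratic non-residue mod 29: no n satisfies n² ≡ 8 (mod 29).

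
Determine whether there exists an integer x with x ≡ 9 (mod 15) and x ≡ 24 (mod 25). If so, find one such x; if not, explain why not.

x = 24

Here gcd(15, 25) = 5, and both 9 and 24 leave remainder 4 mod 5, so the system is consistent.
Step through x = 9, 9 + 15, 9 + 2·15, …: the values 9, 24 reduce mod 25 to 9, 24. The value 24 hits 24.
Verify: 24 = 1·15 + 9 and 24 = 0·25 + 24. ✓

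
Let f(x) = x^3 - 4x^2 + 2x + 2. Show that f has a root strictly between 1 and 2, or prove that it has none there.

Yes, f has a root in the interval.

f(1) = 1 and f(2) = -2, which have opposite signs.
As a polynomial, f is continuous on every closed interval.
By the Intermediate Value Theorem, f takes the value 0 somewhere in the open interval.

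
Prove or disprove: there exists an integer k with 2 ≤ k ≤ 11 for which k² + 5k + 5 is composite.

At k = 5: 5² + 5·5 + 5 = 55 = 5·11, which is composite.

k = 5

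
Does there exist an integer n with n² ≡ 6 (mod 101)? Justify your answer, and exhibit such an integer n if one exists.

n = 39

Take n = 39. Then 39² = 1521 = 15·101 + 6, so 39² ≡ 6 (mod 101).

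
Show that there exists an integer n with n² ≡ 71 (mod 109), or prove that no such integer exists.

Take n = 17. Then 17² = 289 = 2·109 + 71, so 17² ≡ 71 (mod 109).

n = 17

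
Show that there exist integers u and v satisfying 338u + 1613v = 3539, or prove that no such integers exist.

338 and 1613 are coprime, so 338u + 1613v ranges over all of ℤ.
Run the Euclidean algorithm on 1613 and 338: 1613 = 4·338 + 261, 338 = 1·261 + 77, 261 = 3·77 + 30, 77 = 2·30 + 17, 30 = 1·17 + 13, 17 = 1·13 + 4, 13 = 3·4 + 1, 4 = 4·1 + 0.
Unwinding: 1 = 13 − 3·4 = 13 − 3·(17 − 1·13) = −3·17 + 4·13 = −3·17 + 4·(30 − 1·17) = 4·30 − 7·17 = 4·30 − 7·(77 − 2·30) = −7·77 + 18·30 = −7·77 + 18·(261 − 3·77) = 18·261 − 61·77 = 18·261 − 61·(338 − 1·261) = −61·338 + 79·261 = −61·338 + 79·(1613 − 4·338) = 79·1613 − 377·338, i.e. 338·(-377) + 1613·79 = 1.
Times 3539: 338·(-1334203) + 1613·279581 = 3539, so (-1334203, 279581) solves it.
Adding 828·1613 to u and subtracting 828·338 from v gives the tidier solution (1361, -283).
Indeed 338·1361 + 1613·(-283) = 460018 − 456479 = 3539.

u = 1361, v = -283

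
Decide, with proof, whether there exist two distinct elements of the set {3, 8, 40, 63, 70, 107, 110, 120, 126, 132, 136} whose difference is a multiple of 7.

3 mod 7 = 3 and 136 mod 7 = 3, so 136 − 3 = 133 = 19·7.

Yes: 3 and 136.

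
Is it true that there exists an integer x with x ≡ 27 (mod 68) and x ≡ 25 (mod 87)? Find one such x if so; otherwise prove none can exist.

The moduli 68 and 87 are coprime, so by the Chinese Remainder Theorem a unique solution modulo 5916 exists.
Any solution of the first congruence is x = 27 + 68t; substituting into the second, 68t ≡ 25 − 27 ≡ 85 (mod 87).
Invert 68 mod 87 by the Euclidean algorithm: 87 = 1·68 + 19, 68 = 3·19 + 11, 19 = 1·11 + 8, 11 = 1·8 + 3, 8 = 2·3 + 2, 3 = 1·2 + 1, 2 = 2·1 + 0; back-substituting, 1 = 3 − 1·2 = 3 − (8 − 2·3) = −8 + 3·3 = −8 + 3·(11 − 1·8) = 3·11 − 4·8 = 3·11 − 4·(19 − 1·11) = −4·19 + 7·11 = −4·19 + 7·(68 − 3·19) = 7·68 − 25·19 = 7·68 − 25·(87 − 1·68) = −25·87 + 32·68. Hence 68·32 ≡ 1, so 68⁻¹ ≡ 32 (mod 87).
Multiplying by 32: t ≡ 32·85 = 2720 ≡ 23 (mod 87).
Taking t = 23 gives x = 27 + 68·23 = 1591.
Check: 1591 mod 68 = 27, 1591 mod 87 = 25. ✓

x = 1591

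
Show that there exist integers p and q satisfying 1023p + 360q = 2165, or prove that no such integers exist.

gcd(1023, 360) = 3, so every integer of the form 1023p + 360q is a multiple of 3.
But 2165 = 3·721 + 2, so 3 ∤ 2165.
Hence no integers p, q satisfy the equation.

No such integers exist.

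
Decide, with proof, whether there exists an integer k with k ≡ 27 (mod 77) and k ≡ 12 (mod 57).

k = 3261

Since 77 and 57 share no common factor, CRT says the pair of congruences has a solution (unique mod 4389).
Write k = 27 + 77t and require 27 + 77t ≡ 12 (mod 57), i.e. 77t ≡ 42 (mod 57).
77 ≡ 20 (mod 57), so this reads 20t ≡ 42 (mod 57). Invert 20 mod 57 by the Euclidean algorithm: 57 = 2·20 + 17, 20 = 1·17 + 3, 17 = 5·3 + 2, 3 = 1·2 + 1, 2 = 2·1 + 0; back-substituting, 1 = 3 − 1·2 = 3 − (17 − 5·3) = −17 + 6·3 = −17 + 6·(20 − 1·17) = 6·20 − 7·17 = 6·20 − 7·(57 − 2·20) = −7·57 + 20·20. Hence 20·20 ≡ 1, so 20⁻¹ ≡ 20 (mod 57).
Multiplying by 20: t ≡ 20·42 = 840 ≡ 42 (mod 57).
Taking t = 42 gives k = 27 + 77·42 = 3261.
Indeed 3261 ≡ 27 (mod 77) and 3261 ≡ 12 (mod 57).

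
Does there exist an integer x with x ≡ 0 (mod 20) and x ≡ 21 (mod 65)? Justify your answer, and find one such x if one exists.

gcd(20, 65) = 5. If x ≡ 0 (mod 20) and x ≡ 21 (mod 65), then x ≡ 0 (mod 5) and x ≡ 21 (mod 5).
But 0 mod 5 = 0 while 21 mod 5 = 1, a contradiction.
So no integer satisfies both congruences.

No, no such integer exists.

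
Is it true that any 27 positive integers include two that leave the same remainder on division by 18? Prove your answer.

Yes, this is always true.

There are exactly 18 possible remainders on division by 18.
With 27 integers and only 18 classes, the pigeonhole principle forces two of them, say a and b, into the same class.
That is, a and b leave the same remainder on division by 18, as claimed.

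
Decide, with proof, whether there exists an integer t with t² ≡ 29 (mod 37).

Apply Euler's criterion with the prime 37: 29 is a quadratic residue iff 29^18 ≡ 1 (mod 37), and a non-residue iff it is ≡ −1.
Squaring successively (mod 37): 29^2 = 841 ≡ 27; 29^4 ≡ 27² = 729 ≡ 26; 29^8 ≡ 26² = 676 ≡ 10; 29^16 ≡ 10² = 100 ≡ 26.
Since 18 = 16 + 2, 29^18 ≡ 26 · 27; multiplying out mod 37: 26·27 = 702 ≡ 36. Thus 29^18 ≡ 36 ≡ −1 (mod 37).
By Euler's criterion 29 is a quadratic non-residue mod 37: no t satisfies t² ≡ 29 (mod 37).

No such integer exists.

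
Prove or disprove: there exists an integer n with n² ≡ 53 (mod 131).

n = 70 works: 70² = 4900, and 4900 − 53 = 4847 = 37·131.

n = 70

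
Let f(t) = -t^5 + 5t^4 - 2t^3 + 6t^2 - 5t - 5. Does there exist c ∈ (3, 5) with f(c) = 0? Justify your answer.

Yes, such a c exists.

f(3) = 142 and f(5) = -130, which have opposite signs.
Since f is a polynomial it is continuous on [3, 5].
So by the Intermediate Value Theorem there is a c strictly between 3 and 5 with f(c) = 0.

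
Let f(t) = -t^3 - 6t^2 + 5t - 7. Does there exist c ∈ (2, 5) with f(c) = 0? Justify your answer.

f(2) = -29 and f(5) = -257, both negative, so a sign-change argument is unavailable; we show f keeps this sign on the whole interval.
Shift to the endpoint 2: with t = 2 + u (0 < u < 3), one computes f(2 + u) = -u^3 - 12u^2 - 31u - 29.
The nonzero coefficients here are all negative, so for u > 0 every term is negative (or zero), and the constant term -29 is strictly negative.
So f is strictly negative on (2, 5); no root exists in the interval.

No.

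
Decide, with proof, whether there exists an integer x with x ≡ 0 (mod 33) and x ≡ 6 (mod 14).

x = 132

The moduli 33 and 14 are coprime, so by the Chinese Remainder Theorem a unique solution modulo 462 exists.
Write x = 0 + 33t and require 0 + 33t ≡ 6 (mod 14), i.e. 33t ≡ 6 (mod 14).
33 ≡ 5 (mod 14), so this reads 5t ≡ 6 (mod 14). Since 5·3 = 15 = 1·14 + 1, the inverse of 5 mod 14 is 3.
Multiplying by 3: t ≡ 3·6 = 18 ≡ 4 (mod 14).
Taking t = 4 gives x = 0 + 33·4 = 132.
Indeed 132 ≡ 0 (mod 33) and 132 ≡ 6 (mod 14).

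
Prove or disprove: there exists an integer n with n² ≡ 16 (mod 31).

n = 27 works: 27² = 729, and 729 − 16 = 713 = 23·31.

n = 27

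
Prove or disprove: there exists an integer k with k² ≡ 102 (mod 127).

Apply Euler's criterion with the prime 127: 102 is a quadratic residue iff 102^63 ≡ 1 (mod 127), and a non-residue iff it is ≡ −1.
Squaring successively (mod 127): 102^2 = 10404 ≡ 117; 102^4 ≡ 117² = 13689 ≡ 100; 102^8 ≡ 100² = 10000 ≡ 94; 102^16 ≡ 94² = 8836 ≡ 73; 102^32 ≡ 73² = 5329 ≡ 122.
Since 63 = 32 + 16 + 8 + 4 + 2 + 1, 102^63 ≡ 122 · 73 · 94 · 100 · 117 · 102; multiplying out mod 127: 122·73 = 8906 ≡ 16, then 16·94 = 1504 ≡ 107, then 107·100 = 10700 ≡ 32, then 32·117 = 3744 ≡ 61, then 61·102 = 6222 ≡ 126. Thus 102^63 ≡ 126 ≡ −1 (mod 127).
By Euler's criterion 102 is a quadratic non-residue mod 127: no k satisfies k² ≡ 102 (mod 127).

No, no such integer exists.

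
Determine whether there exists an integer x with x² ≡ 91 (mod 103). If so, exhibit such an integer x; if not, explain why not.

x = 83

x = 83 works: 83² = 6889, and 6889 − 91 = 6798 = 66·103.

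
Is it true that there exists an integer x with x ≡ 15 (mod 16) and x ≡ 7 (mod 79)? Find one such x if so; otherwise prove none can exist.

x = 639

The moduli 16 and 79 are coprime, so by the Chinese Remainder Theorem a unique solution modulo 1264 exists.
Any solution of the first congruence is x = 15 + 16t; substituting into the second, 16t ≡ 7 − 15 ≡ 71 (mod 79).
Note 16·5 = 80 ≡ 1 (mod 79) (as 80 − 1 = 1·79), so 16⁻¹ ≡ 5.
Multiplying by 5: t ≡ 5·71 = 355 ≡ 39 (mod 79).
Taking t = 39 gives x = 15 + 16·39 = 639.
Verify: 639 = 39·16 + 15 and 639 = 8·79 + 7. ✓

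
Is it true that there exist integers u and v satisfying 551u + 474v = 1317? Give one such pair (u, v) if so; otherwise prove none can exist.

u = 171, v = -196

551 and 474 are coprime, so 551u + 474v ranges over all of ℤ.
Euclidean algorithm: 551 = 1·474 + 77, 474 = 6·77 + 12, 77 = 6·12 + 5, 12 = 2·5 + 2, 5 = 2·2 + 1, 2 = 2·1 + 0.
Unwinding: 1 = 5 − 2·2 = 5 − 2·(12 − 2·5) = −2·12 + 5·5 = −2·12 + 5·(77 − 6·12) = 5·77 − 32·12 = 5·77 − 32·(474 − 6·77) = −32·474 + 197·77 = −32·474 + 197·(551 − 1·474) = 197·551 − 229·474, i.e. 551·197 + 474·(-229) = 1.
Multiplying through by 1317: u = 197·1317 = 259449, v = (-229)·1317 = -301593 is a solution.
Subtracting 547·474 from u and adding 547·551 to v gives the tidier solution (171, -196).
Check: 551·171 + 474·(-196) = 94221 − 92904 = 1317. ✓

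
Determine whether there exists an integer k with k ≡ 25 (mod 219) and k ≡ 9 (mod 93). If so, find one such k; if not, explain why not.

Reduce both congruences modulo 3, which divides 219 and 93: they say k ≡ 25 (mod 3) and k ≡ 9 (mod 3).
However 25 ≡ 1 and 9 ≡ 0 (mod 3), and 1 ≠ 0.
So no integer satisfies both congruences.

There is no such integer.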